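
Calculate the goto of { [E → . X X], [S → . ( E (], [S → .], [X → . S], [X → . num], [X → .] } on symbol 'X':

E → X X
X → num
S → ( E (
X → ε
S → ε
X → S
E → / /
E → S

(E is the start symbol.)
GOTO(I, 'X') = CLOSURE({ [A → αX.β] : [A → α.Xβ] ∈ I, X = 'X' })

Items with dot before 'X', with the dot advanced:
  [E → . X X] → [E → X . X]
Closure of the advanced items:
  [E → X . X] has the dot before X: add [X → . num], [X → .], [X → . S]
  [X → . S] has the dot before S: add [S → . ( E (], [S → .]

GOTO = { [E → X . X], [S → . ( E (], [S → .], [X → . S], [X → . num], [X → .] }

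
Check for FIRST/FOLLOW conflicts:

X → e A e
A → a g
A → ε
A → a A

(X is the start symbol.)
A FIRST/FOLLOW conflict occurs when a non-terminal N has a nullable alternative N → β (β ⇒* ε) and another alternative N → α with FIRST(α) ∩ FOLLOW(N) ≠ ∅: on such a lookahead the parser cannot decide between expanding α and letting N vanish via β.

Nullable non-terminals: A.

A: nullable alternative(s) A → ε; FOLLOW(A) = { 'e' }
  A → a g: FIRST \ {ε} = { 'a' } — disjoint from FOLLOW(A)
  A → ε: FIRST \ {ε} = { } — this is the only nullable alternative, skip
  A → a A: FIRST \ {ε} = { 'a' } — disjoint from FOLLOW(A)

X has no nullable alternative, so no FIRST/FOLLOW check is needed there.

No FIRST/FOLLOW conflicts found.

Answer: No FIRST/FOLLOW conflicts.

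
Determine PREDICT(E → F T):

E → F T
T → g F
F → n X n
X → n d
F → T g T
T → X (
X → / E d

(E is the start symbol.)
{ '/', 'g', 'n' }

PREDICT(E → F T) = (FIRST(RHS) \ {ε}) ∪ (FOLLOW(E) if ε ∈ FIRST(RHS), i.e. RHS ⇒* ε)
FIRST(F) = { '/', 'g', 'n' }
FIRST(F T) = { '/', 'g', 'n' }
ε ∉ FIRST(F T), so FOLLOW(E) is not added.
PREDICT(E → F T) = { '/', 'g', 'n' }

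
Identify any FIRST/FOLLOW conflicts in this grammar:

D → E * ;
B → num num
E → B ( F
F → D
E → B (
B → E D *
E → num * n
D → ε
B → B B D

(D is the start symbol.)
Yes. D → E '*' ';' with FOLLOW(D) on { 'num' }

A FIRST/FOLLOW conflict occurs when a non-terminal N has a nullable alternative N → β (β ⇒* ε) and another alternative N → α with FIRST(α) ∩ FOLLOW(N) ≠ ∅: on such a lookahead the parser cannot decide between expanding α and letting N vanish via β.

Nullable non-terminals: D, F.
FIRST sets used below: FIRST(E) = { 'num' }

D: nullable alternative(s) D → ε; FOLLOW(D) = { $, '(', '*', 'num' }
  D → E * ;: FIRST \ {ε} = { 'num' } — overlaps FOLLOW(D) on { 'num' }: CONFLICT
  D → ε: FIRST \ {ε} = { } — this is the only nullable alternative, skip
F has a nullable alternative but only one production, so nothing to check.

B, E have no nullable alternative, so no FIRST/FOLLOW check is needed there.

So the grammar has 1 FIRST/FOLLOW conflict (marked CONFLICT above).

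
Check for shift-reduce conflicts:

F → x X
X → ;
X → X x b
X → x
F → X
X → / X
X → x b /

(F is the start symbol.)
Yes — I4: [F → X .] vs [X → X . x b]; I5: [X → x .] vs [X → . / X]; I6: [F → x X .] vs [X → X . x b]; I8: [X → x .] vs [X → x . b /]; I12: [X → / X .] vs [X → X . x b]

Augment with F' → F and build the canonical LR(0) collection (I0 = CLOSURE({[F' → . F]}), then GOTO on every symbol after a dot until no new states appear). It has 13 states:
  I0: { [F → . X], [F → . x X], [F' → . F], [X → . / X], [X → . ;], [X → . X x b], [X → . x b /], [X → . x] }  — shift
  I1: { [X → . / X], [X → . ;], [X → . X x b], [X → . x b /], [X → . x], [X → / . X] }  — shift
  I2: { [X → ; .] }  — reduce
  I3: { [F' → F .] }  — accept
  I4: { [F → X .], [X → X . x b] }  — shift, reduce
  I5: { [F → x . X], [X → . / X], [X → . ;], [X → . X x b], [X → . x b /], [X → . x], [X → x . b /], [X → x .] }  — shift, reduce
  I6: { [F → x X .], [X → X . x b] }  — shift, reduce
  I7: { [X → x b . /] }  — shift
  I8: { [X → x . b /], [X → x .] }  — shift, reduce
  I9: { [X → x b / .] }  — reduce
  I10: { [X → X x . b] }  — shift
  I11: { [X → X x b .] }  — reduce
  I12: { [X → / X .], [X → X . x b] }  — shift, reduce

I4 contains reduce item [F → X .] and shift item [X → X . x b] — shift-reduce conflict.
I5 contains reduce item [X → x .] and shift items [X → . / X], [X → . ;], [X → . x], [X → . x b /], [X → x . b /] — shift-reduce conflict.
I6 contains reduce item [F → x X .] and shift item [X → X . x b] — shift-reduce conflict.
I8 contains reduce item [X → x .] and shift item [X → x . b /] — shift-reduce conflict.
I12 contains reduce item [X → / X .] and shift item [X → X . x b] — shift-reduce conflict.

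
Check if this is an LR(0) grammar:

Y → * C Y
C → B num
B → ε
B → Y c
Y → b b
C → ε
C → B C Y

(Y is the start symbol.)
No. Shift-reduce conflict between [B → .] and [Y → . * C Y]

A grammar is LR(0) if no state in the canonical LR(0) collection has:
  - both a shift item (dot before a terminal) and a complete item (shift-reduce conflict), or
  - two or more complete items (reduce-reduce conflict; the accept item [Y' → Y .] counts as a complete item here).

Augment with Y' → Y and build the canonical LR(0) collection (I0 = CLOSURE({[Y' → . Y]}), then GOTO on every symbol after a dot until no new states appear). It has 13 states:
  I0: { [Y → . * C Y], [Y → . b b], [Y' → . Y] }  — shift
  I1: { [B → . Y c], [B → .], [C → . B C Y], [C → . B num], [C → .], [Y → * . C Y], [Y → . * C Y], [Y → . b b] }  — shift, 2 reduces
  I2: { [Y' → Y .] }  — accept
  I3: { [Y → b . b] }  — shift
  I4: { [Y → b b .] }  — reduce
  I5: { [B → . Y c], [B → .], [C → . B C Y], [C → . B num], [C → .], [C → B . C Y], [C → B . num], [Y → . * C Y], [Y → . b b] }  — shift, 2 reduces
  I6: { [Y → * C . Y], [Y → . * C Y], [Y → . b b] }  — shift
  I7: { [B → Y . c] }  — shift
  I8: { [B → Y c .] }  — reduce
  I9: { [Y → * C Y .] }  — reduce
  I10: { [C → B C . Y], [Y → . * C Y], [Y → . b b] }  — shift
  I11: { [C → B num .] }  — reduce
  I12: { [C → B C Y .] }  — reduce

Conflict in state I1:
  Shift-reduce conflict between [B → .] and [Y → . * C Y]
So the grammar is NOT LR(0).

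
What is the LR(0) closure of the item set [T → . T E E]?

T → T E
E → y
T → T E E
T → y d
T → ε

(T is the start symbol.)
Start with: [T → . T E E]
  [T → . T E E] has the dot before T: add [T → . T E], [T → . y d], [T → .]
No further items can be added.

CLOSURE = { [T → . T E E], [T → . T E], [T → . y d], [T → .] }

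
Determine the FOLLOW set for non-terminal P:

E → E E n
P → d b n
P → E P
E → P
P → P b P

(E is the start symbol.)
{ $, 'b', 'd', 'n' }

In P → E P: P is at the end; this adds FOLLOW(P) to itself — nothing new
In E → P: P is at the end, add FOLLOW(E)
In P → P b P: P is followed by b P, add FIRST(b P) \ {ε} = { 'b' }
In P → P b P: P is at the end; this adds FOLLOW(P) to itself — nothing new

The FOLLOW sets referred to above (computed the same way, to a fixed point):
  FOLLOW(E) = { $, 'd', 'n' }

Taking the union: FOLLOW(P) = { $, 'b', 'd', 'n' }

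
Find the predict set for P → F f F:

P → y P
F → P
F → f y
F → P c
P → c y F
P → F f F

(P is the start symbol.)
PREDICT(P → F f F) = (FIRST(RHS) \ {ε}) ∪ (FOLLOW(P) if ε ∈ FIRST(RHS), i.e. RHS ⇒* ε)
FIRST(F) = { 'c', 'f', 'y' }
FIRST(F f F) = { 'c', 'f', 'y' }
ε ∉ FIRST(F f F), so FOLLOW(P) is not added.
PREDICT(P → F f F) = { 'c', 'f', 'y' }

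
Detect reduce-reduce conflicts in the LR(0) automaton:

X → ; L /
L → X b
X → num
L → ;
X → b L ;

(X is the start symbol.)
Augment with X' → X and build the canonical LR(0) collection (I0 = CLOSURE({[X' → . X]}), then GOTO on every symbol after a dot until no new states appear). It has 12 states:
  I0: { [X → . ; L /], [X → . b L ;], [X → . num], [X' → . X] }  — shift
  I1: { [L → . ;], [L → . X b], [X → . ; L /], [X → . b L ;], [X → . num], [X → ; . L /] }  — shift
  I2: { [X' → X .] }  — accept
  I3: { [L → . ;], [L → . X b], [X → . ; L /], [X → . b L ;], [X → . num], [X → b . L ;] }  — shift
  I4: { [X → num .] }  — reduce
  I5: { [L → . ;], [L → . X b], [L → ; .], [X → . ; L /], [X → . b L ;], [X → . num], [X → ; . L /] }  — shift, reduce
  I6: { [X → b L . ;] }  — shift
  I7: { [L → X . b] }  — shift
  I8: { [L → X b .] }  — reduce
  I9: { [X → b L ; .] }  — reduce
  I10: { [X → ; L . /] }  — shift
  I11: { [X → ; L / .] }  — reduce

No state contains more than one complete item.

Answer: No reduce-reduce conflicts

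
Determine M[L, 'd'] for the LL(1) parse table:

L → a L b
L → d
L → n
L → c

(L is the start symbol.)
L → d

To find M[L, 'd'], we find productions for L where 'd' is in the predict set (PREDICT(N → α) = (FIRST(α) \ {ε}) ∪ (FOLLOW(N) if α ⇒* ε)).

L → a L b: PREDICT = { 'a' }
L → d: PREDICT = { 'd' }
  'd' is in predict set, so this production goes in M[L, 'd']
L → n: PREDICT = { 'n' }
L → c: PREDICT = { 'c' }

M[L, 'd'] = L → d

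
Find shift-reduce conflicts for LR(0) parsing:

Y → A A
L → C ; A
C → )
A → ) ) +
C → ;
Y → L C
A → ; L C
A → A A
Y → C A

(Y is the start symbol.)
Yes — I1: [C → ) .] vs [A → ) . ) +]; I2: [C → ; .] vs [C → . )]; I12: [Y → C A .] vs [A → . ) ) +]; I14: [A → A A .] vs [A → . ) ) +]; I19: [L → C ; A .] vs [A → . ) ) +]; I22: [A → A A .] vs [A → . ) ) +]

A shift-reduce conflict occurs when an LR(0) state has both:
  - a complete (reduce) item [A → α .] (dot at the end), and
  - a shift item [B → β . c γ] (dot before a terminal).

Augment with Y' → Y and build the canonical LR(0) collection (I0 = CLOSURE({[Y' → . Y]}), then GOTO on every symbol after a dot until no new states appear). It has 23 states:
  I0: { [A → . ) ) +], [A → . ; L C], [A → . A A], [C → . )], [C → . ;], [L → . C ; A], [Y → . A A], [Y → . C A], [Y → . L C], [Y' → . Y] }  — shift
  I1: { [A → ) . ) +], [C → ) .] }  — shift, reduce
  I2: { [A → ; . L C], [C → . )], [C → . ;], [C → ; .], [L → . C ; A] }  — shift, reduce
  I3: { [A → . ) ) +], [A → . ; L C], [A → . A A], [A → A . A], [Y → A . A] }  — shift
  I4: { [A → . ) ) +], [A → . ; L C], [A → . A A], [L → C . ; A], [Y → C . A] }  — shift
  I5: { [C → . )], [C → . ;], [Y → L . C] }  — shift
  I6: { [Y' → Y .] }  — accept
  I7: { [C → ) .] }  — reduce
  I8: { [C → ; .] }  — reduce
  I9: { [Y → L C .] }  — reduce
  I10: { [A → ) . ) +] }  — shift
  I11: { [A → . ) ) +], [A → . ; L C], [A → . A A], [A → ; . L C], [C → . )], [C → . ;], [L → . C ; A], [L → C ; . A] }  — shift
  I12: { [A → . ) ) +], [A → . ; L C], [A → . A A], [A → A . A], [Y → C A .] }  — shift, reduce
  I13: { [A → ; . L C], [C → . )], [C → . ;], [L → . C ; A] }  — shift
  I14: { [A → . ) ) +], [A → . ; L C], [A → . A A], [A → A . A], [A → A A .] }  — shift, reduce
  I15: { [L → C . ; A] }  — shift
  I16: { [A → ; L . C], [C → . )], [C → . ;] }  — shift
  I17: { [A → ; L C .] }  — reduce
  I18: { [A → . ) ) +], [A → . ; L C], [A → . A A], [L → C ; . A] }  — shift
  I19: { [A → . ) ) +], [A → . ; L C], [A → . A A], [A → A . A], [L → C ; A .] }  — shift, reduce
  I20: { [A → ) ) . +] }  — shift
  I21: { [A → ) ) + .] }  — reduce
  I22: { [A → . ) ) +], [A → . ; L C], [A → . A A], [A → A . A], [A → A A .], [Y → A A .] }  — shift, 2 reduces

I1 contains reduce item [C → ) .] and shift item [A → ) . ) +] — shift-reduce conflict.
I2 contains reduce item [C → ; .] and shift items [C → . )], [C → . ;] — shift-reduce conflict.
I12 contains reduce item [Y → C A .] and shift items [A → . ) ) +], [A → . ; L C] — shift-reduce conflict.
I14 contains reduce item [A → A A .] and shift items [A → . ) ) +], [A → . ; L C] — shift-reduce conflict.
I19 contains reduce item [L → C ; A .] and shift items [A → . ) ) +], [A → . ; L C] — shift-reduce conflict.
I22 contains reduce items [A → A A .], [Y → A A .] and shift items [A → . ) ) +], [A → . ; L C] — shift-reduce conflict.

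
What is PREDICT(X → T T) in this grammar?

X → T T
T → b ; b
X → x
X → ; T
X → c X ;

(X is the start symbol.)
{ 'b' }

PREDICT(X → T T) = (FIRST(RHS) \ {ε}) ∪ (FOLLOW(X) if ε ∈ FIRST(RHS), i.e. RHS ⇒* ε)
FIRST(T) = { 'b' }
FIRST(T T) = { 'b' }
ε ∉ FIRST(T T), so FOLLOW(X) is not added.
PREDICT(X → T T) = { 'b' }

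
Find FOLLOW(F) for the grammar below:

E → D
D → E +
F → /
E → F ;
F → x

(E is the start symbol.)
To compute FOLLOW(F), find every occurrence of F on a right-hand side N → α F β: add FIRST(β) \ {ε}, and if β is empty or nullable also add FOLLOW(N). Iterate to a fixed point.

In E → F ;: F is followed by ';', add FIRST(';') \ {ε} = { ';' }

Taking the union: FOLLOW(F) = { ';' }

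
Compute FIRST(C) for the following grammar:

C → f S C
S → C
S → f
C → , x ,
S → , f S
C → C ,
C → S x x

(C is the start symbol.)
To compute FIRST(C), examine every production with C on the left-hand side, reading each right-hand side left to right until a non-nullable symbol is reached.

FIRST sets of the other non-terminals involved (by the same procedure, iterated to a fixed point):
  FIRST(S) = { ',', 'f' }

From C → f S C:
  - f is a terminal: add 'f' and stop
From C → , x ,:
  - ',' is a terminal: add ',' and stop
From C → C ,:
  - C is the symbol being defined: contributes nothing new
    C is not nullable, so stop
From C → S x x:
  - S is a non-terminal: add FIRST(S) \ {ε} = { ',', 'f' }
    S is not nullable, so stop

Collecting: FIRST(C) = { ',', 'f' }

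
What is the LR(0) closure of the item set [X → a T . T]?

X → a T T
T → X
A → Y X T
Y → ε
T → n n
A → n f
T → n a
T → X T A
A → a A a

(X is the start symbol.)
{ [T → . X T A], [T → . X], [T → . n a], [T → . n n], [X → . a T T], [X → a T . T] }

Start with: [X → a T . T]
  [X → a T . T] has the dot before T: add [T → . X], [T → . n n], [T → . n a], [T → . X T A]
  [T → . X] has the dot before X: add [X → . a T T]
No further items can be added.

CLOSURE = { [T → . X T A], [T → . X], [T → . n a], [T → . n n], [X → . a T T], [X → a T . T] }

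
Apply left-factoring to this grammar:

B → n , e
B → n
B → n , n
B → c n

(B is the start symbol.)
B → n B'
B' → , B''
B'' → e
B'' → n
B' → ε
B → c n

Left-factoring transforms A → αβ₁ | αβ₂ into A → αA' and A' → β₁ | β₂
(α is the longest common prefix among the alternatives). Repeat until
no nonterminal has two alternatives with a common prefix.

Round 1: B has alternatives sharing prefix 'n'. Introduce B': B → n B'
  Add: B' → , e
  Add: B' → ε
  Add: B' → , n

Round 2: B' has alternatives sharing prefix ','. Introduce B'': B' → , B''
  Add: B'' → e
  Add: B'' → n

No remaining common prefixes — done.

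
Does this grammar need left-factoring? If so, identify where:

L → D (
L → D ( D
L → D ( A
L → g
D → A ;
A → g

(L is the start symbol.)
Yes, L has productions with common prefix 'D ('

Left-factoring is needed when two productions for the same non-terminal
share a common prefix on the right-hand side.

Productions for L:
  L → D (
  L → D ( D
  L → D ( A
  L → g

Found common prefix 'D (' in productions for L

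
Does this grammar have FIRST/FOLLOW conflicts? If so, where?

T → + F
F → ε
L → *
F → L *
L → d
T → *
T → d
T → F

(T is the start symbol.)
No FIRST/FOLLOW conflicts.

Nullable non-terminals: F, T.
FIRST sets used below: FIRST(L) = { '*', 'd' }, FIRST(F) = { '*', 'd', ε }

F: nullable alternative(s) F → ε; FOLLOW(F) = { $ }
  F → ε: FIRST \ {ε} = { } — this is the only nullable alternative, skip
  F → L *: FIRST \ {ε} = { '*', 'd' } — disjoint from FOLLOW(F)

T: nullable alternative(s) T → F; FOLLOW(T) = { $ }
  T → + F: FIRST \ {ε} = { '+' } — disjoint from FOLLOW(T)
  T → *: FIRST \ {ε} = { '*' } — disjoint from FOLLOW(T)
  T → d: FIRST \ {ε} = { 'd' } — disjoint from FOLLOW(T)
  T → F: FIRST \ {ε} = { '*', 'd' } — this is the only nullable alternative, skip

L has no nullable alternative, so no FIRST/FOLLOW check is needed there.

No FIRST/FOLLOW conflicts found.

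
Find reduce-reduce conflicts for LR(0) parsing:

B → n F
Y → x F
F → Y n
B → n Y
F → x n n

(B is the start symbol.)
Augment with B' → B and build the canonical LR(0) collection (I0 = CLOSURE({[B' → . B]}), then GOTO on every symbol after a dot until no new states appear). It has 11 states:
  I0: { [B → . n F], [B → . n Y], [B' → . B] }  — shift
  I1: { [B' → B .] }  — accept
  I2: { [B → n . F], [B → n . Y], [F → . Y n], [F → . x n n], [Y → . x F] }  — shift
  I3: { [B → n F .] }  — reduce
  I4: { [B → n Y .], [F → Y . n] }  — shift, reduce
  I5: { [F → . Y n], [F → . x n n], [F → x . n n], [Y → . x F], [Y → x . F] }  — shift
  I6: { [Y → x F .] }  — reduce
  I7: { [F → Y . n] }  — shift
  I8: { [F → x n . n] }  — shift
  I9: { [F → x n n .] }  — reduce
  I10: { [F → Y n .] }  — reduce

No state contains more than one complete item.

Answer: No reduce-reduce conflicts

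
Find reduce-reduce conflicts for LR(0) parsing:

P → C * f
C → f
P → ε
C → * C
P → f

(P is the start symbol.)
A reduce-reduce conflict occurs when an LR(0) state has two complete items [A → α .] and [B → β .] — both call for a reduction, and with no lookahead the parser cannot choose between them.

Augment with P' → P and build the canonical LR(0) collection (I0 = CLOSURE({[P' → . P]}), then GOTO on every symbol after a dot until no new states appear). It has 9 states:
  I0: { [C → . * C], [C → . f], [P → . C * f], [P → . f], [P → .], [P' → . P] }  — shift, reduce
  I1: { [C → * . C], [C → . * C], [C → . f] }  — shift
  I2: { [P → C . * f] }  — shift
  I3: { [P' → P .] }  — accept
  I4: { [C → f .], [P → f .] }  — 2 reduces
  I5: { [P → C * . f] }  — shift
  I6: { [P → C * f .] }  — reduce
  I7: { [C → * C .] }  — reduce
  I8: { [C → f .] }  — reduce

I4 contains complete items [C → f .], [P → f .] — reduce-reduce conflict.

Answer: Yes — I4: [C → f .] vs [P → f .]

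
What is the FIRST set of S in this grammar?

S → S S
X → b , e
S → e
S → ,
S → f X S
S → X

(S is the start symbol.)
FIRST sets of the other non-terminals involved (by the same procedure, iterated to a fixed point):
  FIRST(X) = { 'b' }

From S → S S:
  - S is the symbol being defined: contributes nothing new
    S is not nullable, so stop
From S → e:
  - e is a terminal: add 'e' and stop
From S → ,:
  - ',' is a terminal: add ',' and stop
From S → f X S:
  - f is a terminal: add 'f' and stop
From S → X:
  - X is a non-terminal: add FIRST(X) \ {ε} = { 'b' }
    X is not nullable, so stop

Collecting: FIRST(S) = { ',', 'b', 'e', 'f' }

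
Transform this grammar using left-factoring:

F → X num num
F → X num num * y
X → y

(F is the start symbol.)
F → X num num F'
F' → ε
F' → * y
X → y

Left-factoring transforms A → αβ₁ | αβ₂ into A → αA' and A' → β₁ | β₂
(α is the longest common prefix among the alternatives). Repeat until
no nonterminal has two alternatives with a common prefix.

Round 1: F has alternatives sharing prefix 'X num num'. Introduce F': F → X num num F'
  Add: F' → ε
  Add: F' → * y

No remaining common prefixes — done.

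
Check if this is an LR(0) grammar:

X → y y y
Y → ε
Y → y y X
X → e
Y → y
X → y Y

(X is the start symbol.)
No. Shift-reduce conflict between [Y → .] and [X → y . y y]

Augment with X' → X and build the canonical LR(0) collection (I0 = CLOSURE({[X' → . X]}), then GOTO on every symbol after a dot until no new states appear). It has 8 states:
  I0: { [X → . e], [X → . y Y], [X → . y y y], [X' → . X] }  — shift
  I1: { [X' → X .] }  — accept
  I2: { [X → e .] }  — reduce
  I3: { [X → y . Y], [X → y . y y], [Y → . y y X], [Y → . y], [Y → .] }  — shift, reduce
  I4: { [X → y Y .] }  — reduce
  I5: { [X → y y . y], [Y → y . y X], [Y → y .] }  — shift, reduce
  I6: { [X → . e], [X → . y Y], [X → . y y y], [X → y y y .], [Y → y y . X] }  — shift, reduce
  I7: { [Y → y y X .] }  — reduce

Conflict in state I3:
  Shift-reduce conflict between [Y → .] and [X → y . y y]
So the grammar is NOT LR(0).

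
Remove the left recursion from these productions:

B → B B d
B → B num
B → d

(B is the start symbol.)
B → d B'
B' → B d B'
B' → num B'
B' → ε

B is directly left-recursive. The standard transformation for
  A → A α₁ | ... | A α_m | β₁ | ... | β_n
is
  A  → β₁ A' | ... | β_n A'
  A' → α₁ A' | ... | α_m A' | ε

B → d becomes B → d B'
B → B B d becomes B' → B d B'
B → B num becomes B' → num B'
Add B' → ε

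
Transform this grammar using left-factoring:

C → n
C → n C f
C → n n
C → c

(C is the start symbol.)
C → n C'
C' → ε
C' → C f
C' → n
C → c

Left-factoring transforms A → αβ₁ | αβ₂ into A → αA' and A' → β₁ | β₂
(α is the longest common prefix among the alternatives). Repeat until
no nonterminal has two alternatives with a common prefix.

Round 1: C has alternatives sharing prefix 'n'. Introduce C': C → n C'
  Add: C' → ε
  Add: C' → C f
  Add: C' → n

No remaining common prefixes — done.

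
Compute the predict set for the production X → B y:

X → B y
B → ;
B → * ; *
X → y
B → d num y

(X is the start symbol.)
{ '*', ';', 'd' }

PREDICT(X → B y) = (FIRST(RHS) \ {ε}) ∪ (FOLLOW(X) if ε ∈ FIRST(RHS), i.e. RHS ⇒* ε)
FIRST(B) = { '*', ';', 'd' }
FIRST(B y) = { '*', ';', 'd' }
ε ∉ FIRST(B y), so FOLLOW(X) is not added.
PREDICT(X → B y) = { '*', ';', 'd' }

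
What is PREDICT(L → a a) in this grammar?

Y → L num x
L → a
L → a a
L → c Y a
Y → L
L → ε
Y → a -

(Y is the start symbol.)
PREDICT(L → a a) = (FIRST(RHS) \ {ε}) ∪ (FOLLOW(L) if ε ∈ FIRST(RHS), i.e. RHS ⇒* ε)
FIRST(a a) = { 'a' }
ε ∉ FIRST(a a), so FOLLOW(L) is not added.
PREDICT(L → a a) = { 'a' }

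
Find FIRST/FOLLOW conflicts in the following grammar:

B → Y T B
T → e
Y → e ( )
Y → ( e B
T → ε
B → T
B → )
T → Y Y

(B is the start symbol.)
Yes. B → Y T B with FOLLOW(B) on { '(', 'e' }; B → ')' with FOLLOW(B) on { ')' }; T → e with FOLLOW(T) on { 'e' }; T → Y Y with FOLLOW(T) on { '(', 'e' }

Nullable non-terminals: B, T.
FIRST sets used below: FIRST(Y) = { '(', 'e' }, FIRST(T) = { '(', 'e', ε }

B: nullable alternative(s) B → T; FOLLOW(B) = { $, '(', ')', 'e' }
  B → Y T B: FIRST \ {ε} = { '(', 'e' } — overlaps FOLLOW(B) on { '(', 'e' }: CONFLICT
  B → T: FIRST \ {ε} = { '(', 'e' } — this is the only nullable alternative, skip
  B → ): FIRST \ {ε} = { ')' } — overlaps FOLLOW(B) on { ')' }: CONFLICT

T: nullable alternative(s) T → ε; FOLLOW(T) = { $, '(', ')', 'e' }
  T → e: FIRST \ {ε} = { 'e' } — overlaps FOLLOW(T) on { 'e' }: CONFLICT
  T → ε: FIRST \ {ε} = { } — this is the only nullable alternative, skip
  T → Y Y: FIRST \ {ε} = { '(', 'e' } — overlaps FOLLOW(T) on { '(', 'e' }: CONFLICT

Y has no nullable alternative, so no FIRST/FOLLOW check is needed there.

So the grammar has 4 FIRST/FOLLOW conflicts (marked CONFLICT above).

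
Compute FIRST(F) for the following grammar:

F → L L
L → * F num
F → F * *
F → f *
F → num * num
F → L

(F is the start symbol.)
{ '*', 'f', 'num' }

To compute FIRST(F), examine every production with F on the left-hand side, reading each right-hand side left to right until a non-nullable symbol is reached.

FIRST sets of the other non-terminals involved (by the same procedure, iterated to a fixed point):
  FIRST(L) = { '*' }

From F → L L:
  - L is a non-terminal: add FIRST(L) \ {ε} = { '*' }
    L is not nullable, so stop
From F → F * *:
  - F is the symbol being defined: contributes nothing new
    F is not nullable, so stop
From F → f *:
  - f is a terminal: add 'f' and stop
From F → num * num:
  - num is a terminal: add 'num' and stop
From F → L:
  - L is a non-terminal: add FIRST(L) \ {ε} = { '*' }
    L is not nullable, so stop

Collecting: FIRST(F) = { '*', 'f', 'num' }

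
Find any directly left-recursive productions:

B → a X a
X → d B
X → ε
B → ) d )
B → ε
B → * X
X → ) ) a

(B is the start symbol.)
Direct left recursion occurs when N → N α for some non-terminal N (the right-hand side begins with the left-hand side itself).

B → a X a: starts with a
X → d B: starts with d
X → ε: starts with ε
B → ) d ): starts with ')'
B → ε: starts with ε
B → * X: starts with '*'
X → ) ) a: starts with ')'

No direct left recursion found.

Answer: No direct left recursion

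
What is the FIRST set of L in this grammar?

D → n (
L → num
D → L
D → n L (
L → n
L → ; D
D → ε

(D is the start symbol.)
From L → num:
  - num is a terminal: add 'num' and stop
From L → n:
  - n is a terminal: add 'n' and stop
From L → ; D:
  - ';' is a terminal: add ';' and stop

Collecting: FIRST(L) = { ';', 'n', 'num' }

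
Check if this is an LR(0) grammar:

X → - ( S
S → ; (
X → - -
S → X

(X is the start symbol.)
Yes, the grammar is LR(0)

A grammar is LR(0) if no state in the canonical LR(0) collection has:
  - both a shift item (dot before a terminal) and a complete item (shift-reduce conflict), or
  - two or more complete items (reduce-reduce conflict; the accept item [X' → X .] counts as a complete item here).

Augment with X' → X and build the canonical LR(0) collection (I0 = CLOSURE({[X' → . X]}), then GOTO on every symbol after a dot until no new states appear). It has 9 states:
  I0: { [X → . - ( S], [X → . - -], [X' → . X] }  — shift
  I1: { [X → - . ( S], [X → - . -] }  — shift
  I2: { [X' → X .] }  — accept
  I3: { [S → . ; (], [S → . X], [X → - ( . S], [X → . - ( S], [X → . - -] }  — shift
  I4: { [X → - - .] }  — reduce
  I5: { [S → ; . (] }  — shift
  I6: { [X → - ( S .] }  — reduce
  I7: { [S → X .] }  — reduce
  I8: { [S → ; ( .] }  — reduce

Every state is either a pure shift/goto state or contains exactly one complete item and nothing to shift — no conflicts. The grammar is LR(0).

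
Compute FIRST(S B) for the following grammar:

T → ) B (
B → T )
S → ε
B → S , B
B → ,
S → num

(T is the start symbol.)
FIRST sets of the non-terminals involved (from the grammar, by fixed-point iteration):
  FIRST(S) = { 'num', ε }
  FIRST(B) = { ')', ',', 'num' }

To compute FIRST(S B), process the symbols left to right:
Symbol S is a non-terminal. Add FIRST(S) \ {ε} = { 'num' }
S is nullable (ε ∈ FIRST(S)), continue to the next symbol.
Symbol B is a non-terminal. Add FIRST(B) \ {ε} = { ')', ',', 'num' }
B is not nullable (ε ∉ FIRST(B)), so stop here.
FIRST(S B) = { ')', ',', 'num' }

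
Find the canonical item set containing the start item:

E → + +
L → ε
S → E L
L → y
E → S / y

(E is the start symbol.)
{ [E → . + +], [E → . S / y], [E' → . E], [S → . E L] }

First, augment the grammar with E' → E
I₀ = CLOSURE({ [E' → . E] }):
  [E' → . E] has the dot before E: add [E → . + +], [E → . S / y]
  [E → . S / y] has the dot before S: add [S → . E L]
No further items can be added.

I₀ = { [E → . + +], [E → . S / y], [E' → . E], [S → . E L] }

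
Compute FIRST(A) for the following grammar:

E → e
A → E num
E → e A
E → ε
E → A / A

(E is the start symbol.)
To compute FIRST(A), examine every production with A on the left-hand side, reading each right-hand side left to right until a non-nullable symbol is reached.

FIRST sets of the other non-terminals involved (by the same procedure, iterated to a fixed point):
  FIRST(E) = { 'e', 'num', ε }

From A → E num:
  - E is a non-terminal: add FIRST(E) \ {ε} = { 'e', 'num' }
    E is nullable, so continue to the next symbol
  - num is a terminal: add 'num' and stop

Collecting: FIRST(A) = { 'e', 'num' }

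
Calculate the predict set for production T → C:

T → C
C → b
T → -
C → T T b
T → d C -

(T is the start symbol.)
PREDICT(T → C) = (FIRST(RHS) \ {ε}) ∪ (FOLLOW(T) if ε ∈ FIRST(RHS), i.e. RHS ⇒* ε)
FIRST(C) = { '-', 'b', 'd' }
FIRST(C) = { '-', 'b', 'd' }
ε ∉ FIRST(C), so FOLLOW(T) is not added.
PREDICT(T → C) = { '-', 'b', 'd' }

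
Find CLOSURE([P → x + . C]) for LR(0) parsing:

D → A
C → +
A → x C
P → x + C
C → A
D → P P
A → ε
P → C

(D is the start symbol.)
To compute CLOSURE, for each item [A → α.Bβ] where B is a non-terminal, add [B → .γ] for all productions B → γ; repeat for the newly added items until nothing changes.

Start with: [P → x + . C]
  [P → x + . C] has the dot before C: add [C → . +], [C → . A]
  [C → . A] has the dot before A: add [A → . x C], [A → .]
No further items can be added.

CLOSURE = { [A → . x C], [A → .], [C → . +], [C → . A], [P → x + . C] }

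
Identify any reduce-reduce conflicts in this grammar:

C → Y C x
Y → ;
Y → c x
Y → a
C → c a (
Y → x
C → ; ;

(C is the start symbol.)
No reduce-reduce conflicts

Augment with C' → C and build the canonical LR(0) collection (I0 = CLOSURE({[C' → . C]}), then GOTO on every symbol after a dot until no new states appear). It has 13 states:
  I0: { [C → . ; ;], [C → . Y C x], [C → . c a (], [C' → . C], [Y → . ;], [Y → . a], [Y → . c x], [Y → . x] }  — shift
  I1: { [C → ; . ;], [Y → ; .] }  — shift, reduce
  I2: { [C' → C .] }  — accept
  I3: { [C → . ; ;], [C → . Y C x], [C → . c a (], [C → Y . C x], [Y → . ;], [Y → . a], [Y → . c x], [Y → . x] }  — shift
  I4: { [Y → a .] }  — reduce
  I5: { [C → c . a (], [Y → c . x] }  — shift
  I6: { [Y → x .] }  — reduce
  I7: { [C → c a . (] }  — shift
  I8: { [Y → c x .] }  — reduce
  I9: { [C → c a ( .] }  — reduce
  I10: { [C → Y C . x] }  — shift
  I11: { [C → Y C x .] }  — reduce
  I12: { [C → ; ; .] }  — reduce

No state contains more than one complete item.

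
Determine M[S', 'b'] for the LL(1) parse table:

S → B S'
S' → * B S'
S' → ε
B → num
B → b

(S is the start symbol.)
To find M[S', 'b'], we find productions for S' where 'b' is in the predict set (PREDICT(N → α) = (FIRST(α) \ {ε}) ∪ (FOLLOW(N) if α ⇒* ε)).

Relevant sets:
  FOLLOW(S') = { $ }

S' → * B S': PREDICT = { '*' }
S' → ε: PREDICT = { $ }

M[S', 'b'] is empty (no production applies)

Answer: Empty (error entry)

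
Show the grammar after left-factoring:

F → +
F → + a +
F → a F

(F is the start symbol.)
Left-factoring transforms A → αβ₁ | αβ₂ into A → αA' and A' → β₁ | β₂
(α is the longest common prefix among the alternatives). Repeat until
no nonterminal has two alternatives with a common prefix.

Round 1: F has alternatives sharing prefix '+'. Introduce F': F → + F'
  Add: F' → ε
  Add: F' → a +

No remaining common prefixes — done.

Resulting grammar:
F → + F'
F' → ε
F' → a +
F → a F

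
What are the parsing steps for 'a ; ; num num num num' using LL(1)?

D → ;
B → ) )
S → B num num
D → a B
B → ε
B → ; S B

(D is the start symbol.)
LL(1) parsing maintains a stack (initially the start symbol over $) and the input. At each step: if the stack top is a terminal, match it against the current input token; if it is a non-terminal N, replace it with the RHS of M[N, lookahead] (the unique production whose predict set contains the lookahead).

Stack is shown with the top on the left.

Stack                    Input                    Action
--------------------------------------------------------
D $                      a ; ; num num num num $  output D → a B
a B $                    a ; ; num num num num $  match 'a'
B $                      ; ; num num num num $    output B → ; S B
; S B $                  ; ; num num num num $    match ';'
S B $                    ; num num num num $      output S → B num num
B num num B $            ; num num num num $      output B → ; S B
; S B num num B $        ; num num num num $      match ';'
S B num num B $          num num num num $        output S → B num num
B num num B num num B $  num num num num $        output B → ε
num num B num num B $    num num num num $        match 'num'
num B num num B $        num num num $            match 'num'
B num num B $            num num $                output B → ε
num num B $              num num $                match 'num'
num B $                  num $                    match 'num'
B $                      $                        output B → ε
$                        $                        accept

The string is accepted.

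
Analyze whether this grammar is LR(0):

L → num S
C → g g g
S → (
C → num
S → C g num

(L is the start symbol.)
A grammar is LR(0) if no state in the canonical LR(0) collection has:
  - both a shift item (dot before a terminal) and a complete item (shift-reduce conflict), or
  - two or more complete items (reduce-reduce conflict; the accept item [L' → L .] counts as a complete item here).

Augment with L' → L and build the canonical LR(0) collection (I0 = CLOSURE({[L' → . L]}), then GOTO on every symbol after a dot until no new states appear). It has 12 states:
  I0: { [L → . num S], [L' → . L] }  — shift
  I1: { [L' → L .] }  — accept
  I2: { [C → . g g g], [C → . num], [L → num . S], [S → . (], [S → . C g num] }  — shift
  I3: { [S → ( .] }  — reduce
  I4: { [S → C . g num] }  — shift
  I5: { [L → num S .] }  — reduce
  I6: { [C → g . g g] }  — shift
  I7: { [C → num .] }  — reduce
  I8: { [C → g g . g] }  — shift
  I9: { [C → g g g .] }  — reduce
  I10: { [S → C g . num] }  — shift
  I11: { [S → C g num .] }  — reduce

Every state is either a pure shift/goto state or contains exactly one complete item and nothing to shift — no conflicts. The grammar is LR(0).

Answer: Yes, the grammar is LR(0)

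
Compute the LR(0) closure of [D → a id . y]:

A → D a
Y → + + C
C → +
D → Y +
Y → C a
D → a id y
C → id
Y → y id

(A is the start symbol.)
To compute CLOSURE, for each item [A → α.Bβ] where B is a non-terminal, add [B → .γ] for all productions B → γ; repeat for the newly added items until nothing changes.

Start with: [D → a id . y]
The dot precedes the terminal y, so nothing is added.

CLOSURE = { [D → a id . y] }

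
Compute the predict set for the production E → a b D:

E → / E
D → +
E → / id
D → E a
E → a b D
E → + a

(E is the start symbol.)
{ 'a' }

PREDICT(E → a b D) = (FIRST(RHS) \ {ε}) ∪ (FOLLOW(E) if ε ∈ FIRST(RHS), i.e. RHS ⇒* ε)
FIRST(a b D) = { 'a' }
ε ∉ FIRST(a b D), so FOLLOW(E) is not added.
PREDICT(E → a b D) = { 'a' }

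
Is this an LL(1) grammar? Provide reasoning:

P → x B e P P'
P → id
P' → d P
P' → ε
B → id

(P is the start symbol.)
No. Predict set conflict for P': { 'd' }

A grammar is LL(1) if for each non-terminal N with multiple productions, the predict sets of those productions are pairwise disjoint, where PREDICT(N → α) = (FIRST(α) \ {ε}) ∪ (FOLLOW(N) if α ⇒* ε).

Relevant sets:
  FOLLOW(P') = { $, 'd' }

For P:
  PREDICT(P → x B e P P') = { 'x' }
  PREDICT(P → id) = { 'id' }
For P':
  PREDICT(P' → d P) = { 'd' }
  PREDICT(P' → ε) = { $, 'd' }
B has a single production, so nothing to check there.

Conflict found: Predict set conflict for P': { 'd' }
The grammar is NOT LL(1).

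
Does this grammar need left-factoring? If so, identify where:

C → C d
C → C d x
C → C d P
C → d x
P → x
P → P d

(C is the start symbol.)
Yes, C has productions with common prefix 'C d'

Left-factoring is needed when two productions for the same non-terminal
share a common prefix on the right-hand side.

Productions for C:
  C → C d
  C → C d x
  C → C d P
  C → d x
Productions for P:
  P → x
  P → P d

Found common prefix 'C d' in productions for C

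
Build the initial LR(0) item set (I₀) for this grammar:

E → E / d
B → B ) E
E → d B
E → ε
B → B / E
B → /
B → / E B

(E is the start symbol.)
{ [E → . E / d], [E → . d B], [E → .], [E' → . E] }

First, augment the grammar with E' → E
I₀ = CLOSURE({ [E' → . E] }):
  [E' → . E] has the dot before E: add [E → . E / d], [E → . d B], [E → .]
No further items can be added.

I₀ = { [E → . E / d], [E → . d B], [E → .], [E' → . E] }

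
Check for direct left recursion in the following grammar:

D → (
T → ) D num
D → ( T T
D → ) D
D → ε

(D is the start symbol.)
No direct left recursion

D → (: starts with '('
T → ) D num: starts with ')'
D → ( T T: starts with '('
D → ) D: starts with ')'
D → ε: starts with ε

No direct left recursion found.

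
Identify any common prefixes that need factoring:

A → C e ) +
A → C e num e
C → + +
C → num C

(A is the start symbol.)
Yes, A has productions with common prefix 'C e'

Left-factoring is needed when two productions for the same non-terminal
share a common prefix on the right-hand side.

Productions for A:
  A → C e ) +
  A → C e num e
Productions for C:
  C → + +
  C → num C

Found common prefix 'C e' in productions for A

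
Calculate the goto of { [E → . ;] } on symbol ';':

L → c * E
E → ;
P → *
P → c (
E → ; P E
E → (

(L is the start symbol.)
{ [E → ; .] }

GOTO(I, ';') = CLOSURE({ [A → αX.β] : [A → α.Xβ] ∈ I, X = ';' })

Items with dot before ';', with the dot advanced:
  [E → . ;] → [E → ; .]
Closure adds nothing (no advanced item has the dot before a non-terminal).

GOTO = { [E → ; .] }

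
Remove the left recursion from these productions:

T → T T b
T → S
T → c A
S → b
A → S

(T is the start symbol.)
T is directly left-recursive. The standard transformation for
  A → A α₁ | ... | A α_m | β₁ | ... | β_n
is
  A  → β₁ A' | ... | β_n A'
  A' → α₁ A' | ... | α_m A' | ε

T → S becomes T → S T'
T → c A becomes T → c A T'
T → T T b becomes T' → T b T'
Add T' → ε

Productions for other non-terminals are unchanged:
  S → b
  A → S

Resulting grammar:
T → S T'
T → c A T'
T' → T b T'
T' → ε
S → b
A → S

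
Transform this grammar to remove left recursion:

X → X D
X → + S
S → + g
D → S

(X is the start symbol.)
X → + S X'
X' → D X'
X' → ε
S → + g
D → S

X is directly left-recursive. The standard transformation for
  A → A α₁ | ... | A α_m | β₁ | ... | β_n
is
  A  → β₁ A' | ... | β_n A'
  A' → α₁ A' | ... | α_m A' | ε

X → + S becomes X → + S X'
X → X D becomes X' → D X'
Add X' → ε

Productions for other non-terminals are unchanged:
  S → + g
  D → S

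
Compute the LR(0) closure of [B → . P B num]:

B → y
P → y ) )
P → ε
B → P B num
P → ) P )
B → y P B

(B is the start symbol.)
To compute CLOSURE, for each item [A → α.Bβ] where B is a non-terminal, add [B → .γ] for all productions B → γ; repeat for the newly added items until nothing changes.

Start with: [B → . P B num]
  [B → . P B num] has the dot before P: add [P → . y ) )], [P → .], [P → . ) P )]
No further items can be added.

CLOSURE = { [B → . P B num], [P → . ) P )], [P → . y ) )], [P → .] }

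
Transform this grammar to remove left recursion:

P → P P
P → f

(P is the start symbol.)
P → f P'
P' → P P'
P' → ε

P is directly left-recursive. The standard transformation for
  A → A α₁ | ... | A α_m | β₁ | ... | β_n
is
  A  → β₁ A' | ... | β_n A'
  A' → α₁ A' | ... | α_m A' | ε

P → f becomes P → f P'
P → P P becomes P' → P P'
Add P' → ε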